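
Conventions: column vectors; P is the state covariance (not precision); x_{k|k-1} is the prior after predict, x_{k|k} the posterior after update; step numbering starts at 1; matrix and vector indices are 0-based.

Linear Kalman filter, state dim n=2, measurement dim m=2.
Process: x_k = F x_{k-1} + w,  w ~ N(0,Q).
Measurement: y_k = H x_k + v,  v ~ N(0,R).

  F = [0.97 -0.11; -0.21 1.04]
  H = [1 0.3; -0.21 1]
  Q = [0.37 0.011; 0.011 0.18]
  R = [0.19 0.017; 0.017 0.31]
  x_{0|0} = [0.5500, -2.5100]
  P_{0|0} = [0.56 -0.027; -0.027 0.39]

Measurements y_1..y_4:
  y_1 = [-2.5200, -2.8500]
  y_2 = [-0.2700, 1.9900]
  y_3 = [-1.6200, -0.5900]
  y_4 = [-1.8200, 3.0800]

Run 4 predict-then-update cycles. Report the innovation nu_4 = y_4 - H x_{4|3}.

innov = [-0.6324, 3.0775]

step 1: x^-=[0.8096, -2.7259]  P^-=[0.9074 -0.1755; -0.1755 0.6383]  S=[1.0495 -0.1465; -0.1465 1.0621]  K=[0.7813 -0.2369; 0.1060 0.6504]  nu=[-2.5118, 0.0459]  x^+=[-1.1638, -2.9623]  P^+=[0.1528 -0.0281; -0.0281 0.1975]
step 2: x^-=[-0.8031, -2.8364]  P^-=[0.5222 -0.0717; -0.0717 0.4126]  S=[0.7063 -0.0360; -0.0360 0.7758]  K=[0.6986 -0.2013; 0.1021 0.5561]  nu=[1.3840, 4.6577]  x^+=[-0.7739, -0.1051]  P^+=[0.1359 -0.0220; -0.0220 0.1695]
step 3: x^-=[-0.7391, 0.0532]  P^-=[0.5046 -0.0588; -0.0588 0.3789]  S=[0.6935 -0.0304; -0.0304 0.7359]  K=[0.6937 -0.1953; 0.1026 0.5359]  nu=[-0.8969, -0.7984]  x^+=[-1.2054, -0.4668]  P^+=[0.1346 -0.0205; -0.0205 0.1636]
step 4: x^-=[-1.1179, -0.2323]  P^-=[0.5030 -0.0563; -0.0563 0.3718]  S=[0.6927 -0.0298; -0.0298 0.7276]  K=[0.6934 -0.1941; 0.1027 0.5314]  nu=[-0.6324, 3.0775]  x^+=[-2.1537, 1.3383]  P^+=[0.1345 -0.0201; -0.0201 0.1623]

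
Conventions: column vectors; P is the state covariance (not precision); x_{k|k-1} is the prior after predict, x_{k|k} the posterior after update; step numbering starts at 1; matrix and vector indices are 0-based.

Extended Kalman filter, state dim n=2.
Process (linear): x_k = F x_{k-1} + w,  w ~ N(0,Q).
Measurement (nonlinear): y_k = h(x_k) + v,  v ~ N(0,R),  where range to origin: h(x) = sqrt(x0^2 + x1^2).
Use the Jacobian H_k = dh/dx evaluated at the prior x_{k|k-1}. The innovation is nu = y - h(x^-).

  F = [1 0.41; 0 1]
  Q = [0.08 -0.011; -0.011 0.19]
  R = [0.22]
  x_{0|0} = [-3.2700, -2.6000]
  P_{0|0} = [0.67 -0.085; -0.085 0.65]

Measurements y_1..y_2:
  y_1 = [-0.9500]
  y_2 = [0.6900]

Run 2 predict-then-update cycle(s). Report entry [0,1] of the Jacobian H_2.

step 1: x^-=[-4.3360, -2.6000]  P^-=[0.7896 0.1705; 0.1705 0.8400]  H_jac=[-0.8576 -0.5143]  S=[1.1733]  K=[-0.6519; -0.4928]  nu=[-6.0058]  x^+=[-0.4210, 0.3597]  P^+=[0.2910 -0.2064; -0.2064 0.5551]
step 2: x^-=[-0.2736, 0.3597]  P^-=[0.2950 0.0102; 0.0102 0.7451]  H_jac=[-0.6054 0.7959]  S=[0.7903]  K=[-0.2158; 0.7426]  nu=[0.2381]  x^+=[-0.3249, 0.5365]  P^+=[0.2582 0.1368; 0.1368 0.3093]

H_jac[0,1] = 0.7959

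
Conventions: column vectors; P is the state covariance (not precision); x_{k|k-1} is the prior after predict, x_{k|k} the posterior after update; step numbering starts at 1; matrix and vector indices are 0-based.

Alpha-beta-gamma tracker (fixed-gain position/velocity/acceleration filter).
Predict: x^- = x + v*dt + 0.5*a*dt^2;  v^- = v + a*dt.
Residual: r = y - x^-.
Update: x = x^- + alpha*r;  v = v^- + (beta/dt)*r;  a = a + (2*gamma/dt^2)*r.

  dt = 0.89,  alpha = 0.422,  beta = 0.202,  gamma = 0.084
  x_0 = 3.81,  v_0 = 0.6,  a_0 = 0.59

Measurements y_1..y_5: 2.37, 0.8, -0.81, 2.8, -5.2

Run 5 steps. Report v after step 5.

v_post = -3.2298

step 1: x_pred=4.5777  r=-2.2077  x^+=3.6460  v^+=0.6240  a^+=0.1218
step 2: x_pred=4.2496  r=-3.4496  x^+=2.7939  v^+=-0.0505  a^+=-0.6099
step 3: x_pred=2.5074  r=-3.3174  x^+=1.1074  v^+=-1.3463  a^+=-1.3135
step 4: x_pred=-0.6110  r=3.4110  x^+=0.8285  v^+=-1.7411  a^+=-0.5900
step 5: x_pred=-0.9548  r=-4.2452  x^+=-2.7463  v^+=-3.2298  a^+=-1.4904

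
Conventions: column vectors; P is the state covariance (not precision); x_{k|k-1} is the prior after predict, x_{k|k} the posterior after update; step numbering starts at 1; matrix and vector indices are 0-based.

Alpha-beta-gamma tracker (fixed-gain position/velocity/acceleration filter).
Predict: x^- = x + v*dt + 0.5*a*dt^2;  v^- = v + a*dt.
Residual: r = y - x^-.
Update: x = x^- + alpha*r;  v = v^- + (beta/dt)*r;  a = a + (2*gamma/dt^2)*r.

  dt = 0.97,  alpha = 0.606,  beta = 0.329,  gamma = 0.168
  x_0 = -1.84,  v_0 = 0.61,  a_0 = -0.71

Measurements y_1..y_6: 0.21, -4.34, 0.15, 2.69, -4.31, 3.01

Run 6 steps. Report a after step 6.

step 1: x_pred=-1.5823  r=1.7923  x^+=-0.4962  v^+=0.5292  a^+=-0.0700
step 2: x_pred=-0.0157  r=-4.3243  x^+=-2.6362  v^+=-1.0053  a^+=-1.6142
step 3: x_pred=-4.3708  r=4.5208  x^+=-1.6312  v^+=-1.0377  a^+=0.0002
step 4: x_pred=-2.6377  r=5.3277  x^+=0.5909  v^+=0.7695  a^+=1.9028
step 5: x_pred=2.2325  r=-6.5425  x^+=-1.7323  v^+=0.3962  a^+=-0.4336
step 6: x_pred=-1.5520  r=4.5620  x^+=1.2126  v^+=1.5229  a^+=1.1955

a_post = 1.1955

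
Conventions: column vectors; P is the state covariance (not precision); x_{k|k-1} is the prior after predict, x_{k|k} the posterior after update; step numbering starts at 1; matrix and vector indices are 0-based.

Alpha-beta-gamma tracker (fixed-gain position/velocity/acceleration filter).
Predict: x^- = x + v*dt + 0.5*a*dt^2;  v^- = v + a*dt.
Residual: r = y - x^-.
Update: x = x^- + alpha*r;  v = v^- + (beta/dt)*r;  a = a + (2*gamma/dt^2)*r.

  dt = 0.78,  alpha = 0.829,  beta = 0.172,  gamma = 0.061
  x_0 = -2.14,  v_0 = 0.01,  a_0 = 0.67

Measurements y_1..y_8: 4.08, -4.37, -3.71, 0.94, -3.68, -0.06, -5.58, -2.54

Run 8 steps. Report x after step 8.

step 1: x_pred=-1.9284  r=6.0084  x^+=3.0526  v^+=1.8575  a^+=1.8748
step 2: x_pred=5.0718  r=-9.4418  x^+=-2.7555  v^+=1.2379  a^+=-0.0185
step 3: x_pred=-1.7955  r=-1.9145  x^+=-3.3826  v^+=0.8013  a^+=-0.4024
step 4: x_pred=-2.8800  r=3.8200  x^+=0.2868  v^+=1.3298  a^+=0.3636
step 5: x_pred=1.4346  r=-5.1146  x^+=-2.8054  v^+=0.4856  a^+=-0.6620
step 6: x_pred=-2.6280  r=2.5680  x^+=-0.4991  v^+=0.5355  a^+=-0.1470
step 7: x_pred=-0.1261  r=-5.4539  x^+=-4.6474  v^+=-0.7818  a^+=-1.2407
step 8: x_pred=-5.6346  r=3.0946  x^+=-3.0692  v^+=-1.0671  a^+=-0.6201

x_post = -3.0692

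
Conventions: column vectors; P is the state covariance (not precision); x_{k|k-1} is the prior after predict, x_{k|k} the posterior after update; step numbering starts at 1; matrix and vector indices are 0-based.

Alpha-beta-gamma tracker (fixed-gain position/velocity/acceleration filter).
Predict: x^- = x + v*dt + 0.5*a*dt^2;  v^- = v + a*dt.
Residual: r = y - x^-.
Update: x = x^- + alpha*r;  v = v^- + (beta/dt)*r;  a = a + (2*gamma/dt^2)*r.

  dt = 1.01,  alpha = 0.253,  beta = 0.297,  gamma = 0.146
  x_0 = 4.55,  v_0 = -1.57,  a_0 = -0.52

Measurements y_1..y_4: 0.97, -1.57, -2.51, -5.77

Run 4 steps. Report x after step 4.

step 1: x_pred=2.6991  r=-1.7291  x^+=2.2616  v^+=-2.6037  a^+=-1.0149
step 2: x_pred=-0.8857  r=-0.6843  x^+=-1.0589  v^+=-3.8300  a^+=-1.2108
step 3: x_pred=-5.5447  r=3.0347  x^+=-4.7769  v^+=-4.1605  a^+=-0.3421
step 4: x_pred=-9.1535  r=3.3835  x^+=-8.2975  v^+=-3.5111  a^+=0.6264

x_post = -8.2975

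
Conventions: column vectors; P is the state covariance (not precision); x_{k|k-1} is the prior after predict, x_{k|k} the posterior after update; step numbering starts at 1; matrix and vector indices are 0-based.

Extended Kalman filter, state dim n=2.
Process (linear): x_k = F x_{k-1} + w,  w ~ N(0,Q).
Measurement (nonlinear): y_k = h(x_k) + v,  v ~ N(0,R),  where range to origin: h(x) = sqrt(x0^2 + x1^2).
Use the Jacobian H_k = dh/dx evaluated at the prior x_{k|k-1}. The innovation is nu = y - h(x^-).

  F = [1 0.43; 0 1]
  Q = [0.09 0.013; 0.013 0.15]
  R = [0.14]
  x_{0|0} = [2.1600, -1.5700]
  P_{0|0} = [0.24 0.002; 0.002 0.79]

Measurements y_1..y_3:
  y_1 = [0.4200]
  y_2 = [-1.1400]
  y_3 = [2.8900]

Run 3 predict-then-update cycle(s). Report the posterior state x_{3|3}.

step 1: x^-=[1.4849, -1.5700]  P^-=[0.4778 0.3547; 0.3547 0.9400]  H_jac=[0.6871 -0.7265]  S=[0.5076]  K=[0.1391; -0.8652]  nu=[-1.7410]  x^+=[1.2427, -0.0636]  P^+=[0.4680 0.4158; 0.4158 0.5600]
step 2: x^-=[1.2153, -0.0636]  P^-=[1.0191 0.6696; 0.6696 0.7100]  H_jac=[0.9986 -0.0523]  S=[1.0883]  K=[0.9029; 0.5803]  nu=[-2.3570]  x^+=[-0.9129, -1.4314]  P^+=[0.1318 0.0993; 0.0993 0.3435]
step 3: x^-=[-1.5284, -1.4314]  P^-=[0.3707 0.2600; 0.2600 0.4935]  H_jac=[-0.7299 -0.6836]  S=[0.8276]  K=[-0.5418; -0.6370]  nu=[0.7960]  x^+=[-1.9596, -1.9384]  P^+=[0.1278 -0.0255; -0.0255 0.1577]

x_post = [-1.9596, -1.9384]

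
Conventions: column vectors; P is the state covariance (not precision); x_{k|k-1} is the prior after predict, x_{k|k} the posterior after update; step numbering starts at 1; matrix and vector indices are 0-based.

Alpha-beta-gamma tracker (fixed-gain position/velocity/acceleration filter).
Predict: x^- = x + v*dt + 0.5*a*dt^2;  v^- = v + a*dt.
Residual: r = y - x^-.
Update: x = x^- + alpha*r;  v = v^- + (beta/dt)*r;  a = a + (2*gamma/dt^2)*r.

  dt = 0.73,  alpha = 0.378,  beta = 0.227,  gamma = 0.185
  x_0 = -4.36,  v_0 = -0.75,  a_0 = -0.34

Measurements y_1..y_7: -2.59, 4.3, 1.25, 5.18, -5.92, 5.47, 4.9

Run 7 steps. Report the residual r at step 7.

step 1: x_pred=-4.9981  r=2.4081  x^+=-4.0878  v^+=-0.2494  a^+=1.3320
step 2: x_pred=-3.9150  r=8.2150  x^+=-0.8097  v^+=3.2775  a^+=7.0357
step 3: x_pred=3.4575  r=-2.2075  x^+=2.6231  v^+=7.7271  a^+=5.5030
step 4: x_pred=9.7302  r=-4.5502  x^+=8.0102  v^+=10.3294  a^+=2.3438
step 5: x_pred=16.1752  r=-22.0952  x^+=7.8232  v^+=5.1697  a^+=-12.9972
step 6: x_pred=8.1340  r=-2.6640  x^+=7.1270  v^+=-5.1466  a^+=-14.8469
step 7: x_pred=-0.5860  r=5.4860  x^+=1.4877  v^+=-14.2789  a^+=-11.0378

resid = 5.4860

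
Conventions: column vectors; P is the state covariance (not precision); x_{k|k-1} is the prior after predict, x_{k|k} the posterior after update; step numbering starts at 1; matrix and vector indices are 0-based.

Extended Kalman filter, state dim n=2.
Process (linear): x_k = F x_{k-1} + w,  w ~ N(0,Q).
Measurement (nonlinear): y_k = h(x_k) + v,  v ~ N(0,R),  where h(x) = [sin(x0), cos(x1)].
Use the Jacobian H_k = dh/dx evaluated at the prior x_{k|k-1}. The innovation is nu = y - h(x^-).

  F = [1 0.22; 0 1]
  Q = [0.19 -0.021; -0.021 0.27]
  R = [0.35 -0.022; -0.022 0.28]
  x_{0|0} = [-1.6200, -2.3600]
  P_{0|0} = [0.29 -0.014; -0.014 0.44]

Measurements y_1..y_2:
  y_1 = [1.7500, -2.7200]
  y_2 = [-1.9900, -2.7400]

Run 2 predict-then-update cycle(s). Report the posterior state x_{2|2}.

step 1: x^-=[-2.1392, -2.3600]  P^-=[0.4951 0.0618; 0.0618 0.7100]  H_jac=[-0.5383 0.0000; 0.0000 0.7044]  S=[0.4935 -0.0454; -0.0454 0.6323]  K=[-0.5373 0.0302; 0.0054 0.7914]  nu=[2.5928, -2.0102]  x^+=[-3.5931, -3.9367]  P^+=[0.3506 0.0288; 0.0288 0.3144]
step 2: x^-=[-4.4592, -3.9367]  P^-=[0.5685 0.0770; 0.0770 0.5844]  H_jac=[-0.2505 0.0000; 0.0000 -0.7139]  S=[0.3857 -0.0082; -0.0082 0.5779]  K=[-0.3714 -0.1004; -0.0654 -0.7229]  nu=[-2.9581, -2.0398]  x^+=[-3.1559, -2.2685]  P^+=[0.5101 0.0279; 0.0279 0.2815]

x_post = [-3.1559, -2.2685]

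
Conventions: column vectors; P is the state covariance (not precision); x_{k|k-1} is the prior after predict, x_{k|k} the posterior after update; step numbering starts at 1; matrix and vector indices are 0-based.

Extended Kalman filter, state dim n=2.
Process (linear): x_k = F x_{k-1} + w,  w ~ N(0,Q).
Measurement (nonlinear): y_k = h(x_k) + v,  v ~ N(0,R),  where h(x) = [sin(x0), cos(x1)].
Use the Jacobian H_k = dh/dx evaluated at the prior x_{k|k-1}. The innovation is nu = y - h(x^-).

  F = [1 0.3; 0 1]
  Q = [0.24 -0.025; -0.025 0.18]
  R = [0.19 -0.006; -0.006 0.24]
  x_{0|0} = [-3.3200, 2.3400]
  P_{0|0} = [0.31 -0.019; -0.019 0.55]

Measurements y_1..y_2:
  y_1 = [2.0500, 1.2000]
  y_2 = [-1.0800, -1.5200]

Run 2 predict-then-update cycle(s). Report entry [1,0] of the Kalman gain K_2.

K[1,0] = -0.0480

step 1: x^-=[-2.6180, 2.3400]  P^-=[0.5881 0.1210; 0.1210 0.7300]  H_jac=[-0.8660 0.0000; 0.0000 -0.7185]  S=[0.6311 0.0693; 0.0693 0.6168]  K=[-0.8015 -0.0509; -0.0736 -0.8420]  nu=[2.5500, 1.8956]  x^+=[-4.7582, 0.5562]  P^+=[0.1755 0.0103; 0.0103 0.2807]
step 2: x^-=[-4.5914, 0.5562]  P^-=[0.4469 0.0695; 0.0695 0.4607]  H_jac=[-0.1207 0.0000; 0.0000 -0.5280]  S=[0.1965 -0.0016; -0.0016 0.3684]  K=[-0.2754 -0.1008; -0.0480 -0.6604]  nu=[-2.0727, -2.3693]  x^+=[-3.7818, 2.2203]  P^+=[0.4284 0.0427; 0.0427 0.2996]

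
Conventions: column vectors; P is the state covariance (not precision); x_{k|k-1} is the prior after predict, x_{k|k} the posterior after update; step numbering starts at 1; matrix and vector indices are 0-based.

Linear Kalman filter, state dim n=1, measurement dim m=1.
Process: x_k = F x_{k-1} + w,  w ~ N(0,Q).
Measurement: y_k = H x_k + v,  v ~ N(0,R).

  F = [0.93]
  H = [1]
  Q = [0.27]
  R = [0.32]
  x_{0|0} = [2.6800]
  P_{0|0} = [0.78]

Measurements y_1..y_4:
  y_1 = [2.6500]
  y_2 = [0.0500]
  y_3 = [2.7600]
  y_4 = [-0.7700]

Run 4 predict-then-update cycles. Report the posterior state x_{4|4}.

x_post = [0.3476]

step 1: x^-=[2.4924]  P^-=[0.9446]  S=[1.2646]  K=[0.7470]  nu=[0.1576]  x^+=[2.6101]  P^+=[0.2390]
step 2: x^-=[2.4274]  P^-=[0.4767]  S=[0.7967]  K=[0.5984]  nu=[-2.3774]  x^+=[1.0049]  P^+=[0.1915]
step 3: x^-=[0.9345]  P^-=[0.4356]  S=[0.7556]  K=[0.5765]  nu=[1.8255]  x^+=[1.9869]  P^+=[0.1845]
step 4: x^-=[1.8478]  P^-=[0.4296]  S=[0.7496]  K=[0.5731]  nu=[-2.6178]  x^+=[0.3476]  P^+=[0.1834]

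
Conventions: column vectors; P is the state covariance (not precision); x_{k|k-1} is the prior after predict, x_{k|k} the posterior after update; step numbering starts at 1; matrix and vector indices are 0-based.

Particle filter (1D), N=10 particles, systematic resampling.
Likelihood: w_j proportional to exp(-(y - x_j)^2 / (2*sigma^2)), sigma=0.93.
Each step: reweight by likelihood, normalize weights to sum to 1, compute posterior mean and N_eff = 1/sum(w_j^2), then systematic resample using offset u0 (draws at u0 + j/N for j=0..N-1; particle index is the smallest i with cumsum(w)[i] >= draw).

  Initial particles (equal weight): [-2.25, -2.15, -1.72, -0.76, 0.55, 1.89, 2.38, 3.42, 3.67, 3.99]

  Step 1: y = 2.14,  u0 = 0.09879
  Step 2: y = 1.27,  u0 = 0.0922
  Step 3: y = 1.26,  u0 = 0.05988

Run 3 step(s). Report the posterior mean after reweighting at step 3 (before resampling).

post_mean = 2.0137

step 1: w=[0.0000, 0.0000, 0.0001, 0.0026, 0.0784, 0.3263, 0.3272, 0.1312, 0.0874, 0.0468]  mean=2.3926  Neff=4.0532  idx=[5, 5, 5, 5, 6, 6, 6, 7, 8, 9]
step 2: w=[0.1671, 0.1671, 0.1671, 0.1671, 0.1023, 0.1023, 0.1023, 0.0144, 0.0075, 0.0029]  mean=2.0819  Neff=6.9775  idx=[0, 1, 1, 2, 2, 3, 4, 5, 6, 8]
step 3: w=[0.1270, 0.1270, 0.1270, 0.1270, 0.1270, 0.1270, 0.0774, 0.0774, 0.0774, 0.0056]  mean=2.0137  Neff=8.7077  idx=[0, 1, 2, 2, 3, 4, 5, 5, 7, 8]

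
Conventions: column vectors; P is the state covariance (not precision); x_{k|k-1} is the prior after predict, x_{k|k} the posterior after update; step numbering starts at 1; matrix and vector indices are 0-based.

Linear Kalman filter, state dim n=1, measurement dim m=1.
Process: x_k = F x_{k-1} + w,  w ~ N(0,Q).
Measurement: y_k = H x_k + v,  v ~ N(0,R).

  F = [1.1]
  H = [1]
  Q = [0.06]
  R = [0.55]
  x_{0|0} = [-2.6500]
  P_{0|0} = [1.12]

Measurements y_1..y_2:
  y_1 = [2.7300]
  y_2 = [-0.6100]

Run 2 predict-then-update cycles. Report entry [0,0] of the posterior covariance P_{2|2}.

step 1: x^-=[-2.9150]  P^-=[1.4152]  S=[1.9652]  K=[0.7201]  nu=[5.6450]  x^+=[1.1501]  P^+=[0.3961]
step 2: x^-=[1.2651]  P^-=[0.5392]  S=[1.0892]  K=[0.4951]  nu=[-1.8751]  x^+=[0.3368]  P^+=[0.2723]

P_post[0,0] = 0.2723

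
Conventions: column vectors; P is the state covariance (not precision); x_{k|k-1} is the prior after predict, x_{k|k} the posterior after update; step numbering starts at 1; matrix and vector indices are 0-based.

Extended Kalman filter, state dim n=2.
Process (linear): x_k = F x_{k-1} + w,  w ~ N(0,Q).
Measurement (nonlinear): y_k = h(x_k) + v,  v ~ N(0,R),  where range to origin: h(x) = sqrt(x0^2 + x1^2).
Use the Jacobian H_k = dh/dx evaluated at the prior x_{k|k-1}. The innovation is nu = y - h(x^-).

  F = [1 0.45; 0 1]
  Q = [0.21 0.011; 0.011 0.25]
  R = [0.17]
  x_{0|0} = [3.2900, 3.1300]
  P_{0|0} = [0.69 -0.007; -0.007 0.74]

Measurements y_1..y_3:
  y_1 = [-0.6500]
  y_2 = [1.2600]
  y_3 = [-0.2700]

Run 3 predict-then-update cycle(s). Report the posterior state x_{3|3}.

step 1: x^-=[4.6985, 3.1300]  P^-=[1.0435 0.3370; 0.3370 0.9900]  H_jac=[0.8322 0.5544]  S=[1.5081]  K=[0.6998; 0.5499]  nu=[-6.2956]  x^+=[0.2930, -0.3321]  P^+=[0.3051 -0.2434; -0.2434 0.5339]
step 2: x^-=[0.1435, -0.3321]  P^-=[0.4042 0.0079; 0.0079 0.7839]  H_jac=[0.3966 -0.9180]  S=[0.8884]  K=[0.1723; -0.8065]  nu=[0.8982]  x^+=[0.2982, -1.0565]  P^+=[0.3778 0.1313; 0.1313 0.2061]
step 3: x^-=[-0.1772, -1.0565]  P^-=[0.7477 0.2351; 0.2351 0.4561]  H_jac=[-0.1654 -0.9862]  S=[0.7108]  K=[-0.5002; -0.6876]  nu=[-1.3413]  x^+=[0.4937, -0.1343]  P^+=[0.5699 -0.0094; -0.0094 0.1201]

x_post = [0.4937, -0.1343]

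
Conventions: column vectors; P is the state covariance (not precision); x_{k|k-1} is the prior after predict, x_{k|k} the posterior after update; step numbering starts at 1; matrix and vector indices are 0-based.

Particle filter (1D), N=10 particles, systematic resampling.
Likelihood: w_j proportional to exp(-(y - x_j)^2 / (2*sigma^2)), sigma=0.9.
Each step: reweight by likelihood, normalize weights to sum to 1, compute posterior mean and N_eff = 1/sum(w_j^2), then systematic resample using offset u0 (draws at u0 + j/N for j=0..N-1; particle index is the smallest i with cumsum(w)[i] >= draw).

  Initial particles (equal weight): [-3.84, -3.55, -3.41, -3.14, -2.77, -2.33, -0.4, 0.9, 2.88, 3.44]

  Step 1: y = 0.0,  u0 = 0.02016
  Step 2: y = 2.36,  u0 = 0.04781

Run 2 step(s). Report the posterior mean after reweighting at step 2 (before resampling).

post_mean = 0.8473

step 1: w=[0.0001, 0.0003, 0.0005, 0.0015, 0.0056, 0.0224, 0.5783, 0.3872, 0.0038, 0.0004]  mean=0.0545  Neff=2.0622  idx=[5, 6, 6, 6, 6, 6, 7, 7, 7, 7]
step 2: w=[0.0000, 0.0081, 0.0081, 0.0081, 0.0081, 0.0081, 0.2399, 0.2399, 0.2399, 0.2399]  mean=0.8473  Neff=4.3393  idx=[6, 6, 6, 7, 7, 8, 8, 8, 9, 9]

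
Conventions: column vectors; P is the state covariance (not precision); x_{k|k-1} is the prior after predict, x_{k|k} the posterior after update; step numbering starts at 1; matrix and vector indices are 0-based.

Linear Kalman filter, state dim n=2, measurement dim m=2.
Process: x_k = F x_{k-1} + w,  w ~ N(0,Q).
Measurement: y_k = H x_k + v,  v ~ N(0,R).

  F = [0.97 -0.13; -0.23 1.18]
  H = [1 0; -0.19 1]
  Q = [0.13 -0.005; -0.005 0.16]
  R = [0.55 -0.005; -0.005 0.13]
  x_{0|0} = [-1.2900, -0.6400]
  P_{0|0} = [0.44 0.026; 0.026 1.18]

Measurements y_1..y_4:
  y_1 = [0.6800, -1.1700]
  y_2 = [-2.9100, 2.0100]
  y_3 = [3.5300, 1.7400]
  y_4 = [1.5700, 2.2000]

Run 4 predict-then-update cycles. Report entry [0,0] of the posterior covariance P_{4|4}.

P_post[0,0] = 0.1894

step 1: x^-=[-1.1681, -0.4585]  P^-=[0.5574 -0.2536; -0.2536 1.8122]  S=[1.1074 -0.3645; -0.3645 2.0587]  K=[0.4734 -0.0908; 0.0727 0.9165]  nu=[1.8481, -0.9334]  x^+=[-0.2084, -1.1797]  P^+=[0.2608 0.0354; 0.0354 0.1255]
step 2: x^-=[-0.0488, -1.3442]  P^-=[0.3686 -0.0409; -0.0409 0.3294]  S=[0.9186 -0.1159; -0.1159 0.4882]  K=[0.3841 -0.1360; 0.0440 0.7010]  nu=[-2.8612, 3.3449]  x^+=[-1.6027, 0.8748]  P^+=[0.2119 0.0207; 0.0207 0.0948]
step 3: x^-=[-1.6684, 1.4009]  P^-=[0.3258 -0.0426; -0.0426 0.2920]  S=[0.8758 -0.1095; -0.1095 0.4500]  K=[0.3537 -0.1461; 0.0359 0.6757]  nu=[5.1984, 0.0221]  x^+=[0.1673, 1.6022]  P^+=[0.1953 0.0163; 0.0163 0.0908]
step 4: x^-=[-0.0460, 1.8522]  P^-=[0.3112 -0.0433; -0.0433 0.2878]  S=[0.8612 -0.1074; -0.1074 0.4455]  K=[0.3430 -0.1472; 0.0336 0.6726]  nu=[1.6160, 0.3391]  x^+=[0.4583, 2.1346]  P^+=[0.1894 0.0151; 0.0151 0.0902]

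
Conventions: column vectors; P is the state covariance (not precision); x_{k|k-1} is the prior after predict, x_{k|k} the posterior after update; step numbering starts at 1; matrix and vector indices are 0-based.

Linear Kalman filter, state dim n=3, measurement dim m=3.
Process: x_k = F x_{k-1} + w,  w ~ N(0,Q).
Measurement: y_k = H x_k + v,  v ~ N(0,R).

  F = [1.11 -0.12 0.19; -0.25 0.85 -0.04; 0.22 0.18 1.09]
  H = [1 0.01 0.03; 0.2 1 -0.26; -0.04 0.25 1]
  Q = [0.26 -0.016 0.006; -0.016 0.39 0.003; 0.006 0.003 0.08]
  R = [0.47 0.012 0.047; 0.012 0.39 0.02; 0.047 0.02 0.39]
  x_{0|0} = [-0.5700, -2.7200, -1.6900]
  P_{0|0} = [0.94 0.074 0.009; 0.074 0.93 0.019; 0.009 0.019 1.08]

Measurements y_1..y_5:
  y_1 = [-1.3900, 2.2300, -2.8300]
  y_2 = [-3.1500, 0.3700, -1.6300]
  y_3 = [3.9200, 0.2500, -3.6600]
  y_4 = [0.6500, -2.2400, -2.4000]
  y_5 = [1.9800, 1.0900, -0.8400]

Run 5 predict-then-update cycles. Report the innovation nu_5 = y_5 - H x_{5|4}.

innov = [1.4207, 1.9712, 2.4011]

step 1: x^-=[-0.6274, -2.1019, -2.4571]  P^-=[1.4538 -0.3055 0.4614; -0.3055 1.0898 0.0719; 0.4614 0.0719 1.4564]  S=[1.9468 -0.1191 0.4211; -0.1191 1.4288 0.0635; 0.4211 0.0635 1.9220]  K=[0.7488 -0.0322 0.0071; -0.1507 0.6856 0.1959; 0.0881 -0.1758 0.7440]  nu=[-0.6679, 3.8185, 0.1275]  x^+=[-1.2496, 0.6418, -3.0923]  P^+=[0.3505 -0.0565 0.0655; -0.0565 0.2834 0.0099; 0.0655 0.0099 0.2909]
step 2: x^-=[-2.0516, 0.9816, -3.5300]  P^-=[0.7486 -0.2038 0.2169; -0.2038 0.6418 -0.0029; 0.2169 -0.0029 0.4826]  S=[1.2281 -0.0950 0.1989; -0.0950 0.9918 0.0899; 0.1989 0.0899 0.8992]  K=[0.6052 -0.0555 0.0229; -0.1415 0.5789 0.1577; 0.0950 -0.1235 0.5176]  nu=[-1.0023, -1.1191, 1.5726]  x^+=[-2.5601, 0.7236, -2.6731]  P^+=[0.2836 -0.0547 0.0613; -0.0547 0.2393 0.0044; 0.0613 0.0044 0.2052]
step 3: x^-=[-3.4364, 1.3620, -3.3467]  P^-=[0.6605 -0.1788 0.1794; -0.1788 0.6051 -0.0059; 0.1794 -0.0059 0.3721]  S=[1.1381 -0.0776 0.1677; -0.0776 0.9596 0.0997; 0.1677 0.0997 0.7872]  K=[0.5768 -0.0528 0.0214; -0.1354 0.5683 0.1506; 0.0928 -0.1094 0.4558]  nu=[7.4432, -1.2949, -0.7913]  x^+=[0.9080, -0.5007, -2.8751]  P^+=[0.2702 -0.0522 0.0582; -0.0522 0.2343 0.0031; 0.0582 0.0031 0.1815]
step 4: x^-=[0.5217, -0.5376, -3.0243]  P^-=[0.6412 -0.1719 0.1681; -0.1719 0.5996 -0.0049; 0.1681 -0.0049 0.3413]  S=[1.1182 -0.0715 0.1580; -0.0715 0.9546 0.1051; 0.1580 0.1051 0.7573]  K=[0.5704 -0.0509 0.0194; -0.1334 0.5669 0.1497; 0.0912 -0.1040 0.4356]  nu=[0.2244, -2.5931, 0.7795]  x^+=[0.7969, -1.9209, -2.3946]  P^+=[0.2672 -0.0513 0.0569; -0.0513 0.2335 0.0030; 0.0569 0.0030 0.1736]
step 5: x^-=[0.6601, -1.7362, -2.7806]  P^-=[0.6363 -0.1699 0.1641; -0.1699 0.5984 -0.0040; 0.1641 -0.0040 0.3311]  S=[1.1131 -0.0694 0.1544; -0.0694 0.9533 0.1075; 0.1544 0.1075 0.7478]  K=[0.5689 -0.0502 0.0184; -0.1328 0.5666 0.1497; 0.0905 -0.1018 0.4286]  nu=[1.4207, 1.9712, 2.4011]  x^+=[1.4135, -0.4484, -1.8236]  P^+=[0.2665 -0.0510 0.0563; -0.0510 0.2334 0.0031; 0.0563 0.0031 0.1709]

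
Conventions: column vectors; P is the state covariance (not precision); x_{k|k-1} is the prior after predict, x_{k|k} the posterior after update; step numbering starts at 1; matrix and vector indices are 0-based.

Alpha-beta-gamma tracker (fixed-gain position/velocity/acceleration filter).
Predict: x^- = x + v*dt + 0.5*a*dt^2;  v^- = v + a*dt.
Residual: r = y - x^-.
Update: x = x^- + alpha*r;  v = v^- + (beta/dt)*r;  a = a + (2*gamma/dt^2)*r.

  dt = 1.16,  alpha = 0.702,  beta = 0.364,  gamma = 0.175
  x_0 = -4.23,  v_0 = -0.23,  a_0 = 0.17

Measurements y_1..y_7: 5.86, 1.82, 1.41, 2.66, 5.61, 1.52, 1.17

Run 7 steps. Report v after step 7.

v_post = -3.8962

step 1: x_pred=-4.3824  r=10.2424  x^+=2.8078  v^+=3.1812  a^+=2.8341
step 2: x_pred=8.4048  r=-6.5848  x^+=3.7823  v^+=4.4025  a^+=1.1214
step 3: x_pred=9.6437  r=-8.2337  x^+=3.8636  v^+=3.1197  a^+=-1.0202
step 4: x_pred=6.7960  r=-4.1360  x^+=3.8925  v^+=0.6383  a^+=-2.0961
step 5: x_pred=3.2228  r=2.3872  x^+=4.8986  v^+=-1.0440  a^+=-1.4751
step 6: x_pred=2.6951  r=-1.1751  x^+=1.8702  v^+=-3.1239  a^+=-1.7808
step 7: x_pred=-2.9516  r=4.1216  x^+=-0.0582  v^+=-3.8962  a^+=-0.7087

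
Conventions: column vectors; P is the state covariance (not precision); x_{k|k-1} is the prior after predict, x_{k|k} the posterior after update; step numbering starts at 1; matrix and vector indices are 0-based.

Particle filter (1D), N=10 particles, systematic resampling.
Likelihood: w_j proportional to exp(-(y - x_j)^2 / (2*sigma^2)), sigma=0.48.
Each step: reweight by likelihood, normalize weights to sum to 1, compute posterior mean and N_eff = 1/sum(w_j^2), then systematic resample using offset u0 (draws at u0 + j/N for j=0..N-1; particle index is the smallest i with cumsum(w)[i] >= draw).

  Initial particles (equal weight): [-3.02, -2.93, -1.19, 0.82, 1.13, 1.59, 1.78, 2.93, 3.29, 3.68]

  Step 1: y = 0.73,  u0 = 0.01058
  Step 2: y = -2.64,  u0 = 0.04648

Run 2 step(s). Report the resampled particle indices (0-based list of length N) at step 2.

resampled_idx = [0, 0, 1, 1, 2, 2, 3, 3, 4, 4]

step 1: w=[0.0000, 0.0000, 0.0002, 0.4958, 0.3566, 0.1014, 0.0461, 0.0000, 0.0000, 0.0000]  mean=1.0525  Neff=2.5951  idx=[3, 3, 3, 3, 3, 4, 4, 4, 4, 5]
step 2: w=[0.1988, 0.1988, 0.1988, 0.1988, 0.1988, 0.0015, 0.0015, 0.0015, 0.0015, 0.0000]  mean=0.8219  Neff=5.0617  idx=[0, 0, 1, 1, 2, 2, 3, 3, 4, 4]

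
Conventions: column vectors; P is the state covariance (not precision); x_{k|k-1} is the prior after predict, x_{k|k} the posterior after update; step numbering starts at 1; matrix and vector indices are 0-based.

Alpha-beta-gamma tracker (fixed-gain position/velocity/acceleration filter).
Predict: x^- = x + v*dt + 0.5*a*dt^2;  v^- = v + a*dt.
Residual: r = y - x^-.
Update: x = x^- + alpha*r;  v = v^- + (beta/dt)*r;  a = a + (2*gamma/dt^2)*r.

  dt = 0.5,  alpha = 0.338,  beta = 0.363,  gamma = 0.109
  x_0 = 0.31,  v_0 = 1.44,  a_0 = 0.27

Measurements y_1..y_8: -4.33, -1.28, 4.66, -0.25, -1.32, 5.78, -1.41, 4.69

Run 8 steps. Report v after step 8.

v_post = 0.1066

step 1: x_pred=1.0637  r=-5.3937  x^+=-0.7593  v^+=-2.3409  a^+=-4.4333
step 2: x_pred=-2.4839  r=1.2039  x^+=-2.0770  v^+=-3.6835  a^+=-3.3835
step 3: x_pred=-4.3417  r=9.0017  x^+=-1.2991  v^+=1.1600  a^+=4.4660
step 4: x_pred=-0.1609  r=-0.0891  x^+=-0.1910  v^+=3.3283  a^+=4.3882
step 5: x_pred=2.0217  r=-3.3417  x^+=0.8922  v^+=3.0963  a^+=1.4743
step 6: x_pred=2.6246  r=3.1554  x^+=3.6911  v^+=6.1243  a^+=4.2258
step 7: x_pred=7.2815  r=-8.6915  x^+=4.3438  v^+=1.9271  a^+=-3.3532
step 8: x_pred=4.8882  r=-0.1982  x^+=4.8212  v^+=0.1066  a^+=-3.5260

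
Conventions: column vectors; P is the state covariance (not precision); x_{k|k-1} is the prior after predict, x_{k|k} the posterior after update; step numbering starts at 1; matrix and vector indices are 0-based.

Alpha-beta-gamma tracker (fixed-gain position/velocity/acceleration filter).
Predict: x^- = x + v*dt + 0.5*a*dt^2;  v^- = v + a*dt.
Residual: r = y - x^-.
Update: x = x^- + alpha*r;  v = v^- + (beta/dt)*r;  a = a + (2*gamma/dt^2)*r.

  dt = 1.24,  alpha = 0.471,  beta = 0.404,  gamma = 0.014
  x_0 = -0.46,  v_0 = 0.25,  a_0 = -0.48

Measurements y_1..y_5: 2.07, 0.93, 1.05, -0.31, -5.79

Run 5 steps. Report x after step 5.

step 1: x_pred=-0.5190  r=2.5890  x^+=0.7004  v^+=0.4983  a^+=-0.4329
step 2: x_pred=0.9855  r=-0.0555  x^+=0.9594  v^+=-0.0565  a^+=-0.4339
step 3: x_pred=0.5558  r=0.4942  x^+=0.7885  v^+=-0.4335  a^+=-0.4249
step 4: x_pred=-0.0756  r=-0.2344  x^+=-0.1860  v^+=-1.0367  a^+=-0.4291
step 5: x_pred=-1.8014  r=-3.9886  x^+=-3.6800  v^+=-2.8683  a^+=-0.5018

x_post = -3.6800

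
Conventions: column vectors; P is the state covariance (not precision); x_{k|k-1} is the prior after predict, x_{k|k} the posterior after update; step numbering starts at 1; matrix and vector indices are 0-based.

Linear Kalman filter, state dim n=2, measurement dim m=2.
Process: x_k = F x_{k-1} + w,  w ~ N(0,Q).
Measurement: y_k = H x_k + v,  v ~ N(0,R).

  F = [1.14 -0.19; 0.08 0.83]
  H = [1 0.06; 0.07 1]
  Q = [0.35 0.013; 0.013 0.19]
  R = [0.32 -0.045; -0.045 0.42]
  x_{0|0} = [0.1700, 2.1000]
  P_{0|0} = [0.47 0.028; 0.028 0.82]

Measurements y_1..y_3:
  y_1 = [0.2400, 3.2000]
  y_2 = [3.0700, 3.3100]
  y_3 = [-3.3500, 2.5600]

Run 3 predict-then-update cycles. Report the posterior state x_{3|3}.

x_post = [-1.8169, 2.4592]

step 1: x^-=[-0.2052, 1.7566]  P^-=[0.9783 -0.0474; -0.0474 0.7616]  S=[1.2953 0.0216; 0.0216 1.1798]  K=[0.7530 0.0041; -0.0120 0.6430]  nu=[0.3398, 1.4578]  x^+=[0.0566, 2.6898]  P^+=[0.2437 -0.0492; -0.0492 0.2740]
step 2: x^-=[-0.4465, 2.2371]  P^-=[0.6980 -0.0538; -0.0538 0.3738]  S=[1.0128 -0.0278; -0.0278 0.7897]  K=[0.6864 0.0178; -0.0182 0.4679]  nu=[3.3823, 1.1042]  x^+=[1.8948, 2.6923]  P^+=[0.2212 -0.0389; -0.0389 0.2001]
step 3: x^-=[1.6486, 2.3862]  P^-=[0.6615 -0.0346; -0.0346 0.3241]  S=[0.9785 -0.0140; -0.0140 0.7425]  K=[0.6743 0.0285; -0.0093 0.4331]  nu=[-5.1417, 0.0584]  x^+=[-1.8169, 2.4592]  P^+=[0.2165 -0.0335; -0.0335 0.1846]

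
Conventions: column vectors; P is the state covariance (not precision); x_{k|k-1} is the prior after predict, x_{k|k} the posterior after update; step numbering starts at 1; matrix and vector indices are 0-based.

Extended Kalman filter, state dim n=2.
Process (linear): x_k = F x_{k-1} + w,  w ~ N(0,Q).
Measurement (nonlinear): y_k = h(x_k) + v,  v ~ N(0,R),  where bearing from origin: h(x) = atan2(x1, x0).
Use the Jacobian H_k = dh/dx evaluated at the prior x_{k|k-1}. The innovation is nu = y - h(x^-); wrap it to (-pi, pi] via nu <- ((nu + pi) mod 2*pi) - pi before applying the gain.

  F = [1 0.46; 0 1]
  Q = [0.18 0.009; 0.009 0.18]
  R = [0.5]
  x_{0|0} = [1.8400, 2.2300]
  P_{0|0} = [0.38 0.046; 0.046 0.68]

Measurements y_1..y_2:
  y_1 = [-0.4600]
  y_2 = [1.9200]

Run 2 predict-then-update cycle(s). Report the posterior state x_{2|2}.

x_post = [3.8875, 2.3193]

step 1: x^-=[2.8658, 2.2300]  P^-=[0.7462 0.3678; 0.3678 0.8600]  H_jac=[-0.1691 0.2173]  S=[0.5349]  K=[-0.0865; 0.2331]  nu=[-1.1213]  x^+=[2.9628, 1.9686]  P^+=[0.7422 0.3786; 0.3786 0.8309]
step 2: x^-=[3.8683, 1.9686]  P^-=[1.4463 0.7698; 0.7698 1.0109]  H_jac=[-0.1045 0.2053]  S=[0.5254]  K=[0.0132; 0.2420]  nu=[1.4493]  x^+=[3.8875, 2.3193]  P^+=[1.4462 0.7681; 0.7681 0.9802]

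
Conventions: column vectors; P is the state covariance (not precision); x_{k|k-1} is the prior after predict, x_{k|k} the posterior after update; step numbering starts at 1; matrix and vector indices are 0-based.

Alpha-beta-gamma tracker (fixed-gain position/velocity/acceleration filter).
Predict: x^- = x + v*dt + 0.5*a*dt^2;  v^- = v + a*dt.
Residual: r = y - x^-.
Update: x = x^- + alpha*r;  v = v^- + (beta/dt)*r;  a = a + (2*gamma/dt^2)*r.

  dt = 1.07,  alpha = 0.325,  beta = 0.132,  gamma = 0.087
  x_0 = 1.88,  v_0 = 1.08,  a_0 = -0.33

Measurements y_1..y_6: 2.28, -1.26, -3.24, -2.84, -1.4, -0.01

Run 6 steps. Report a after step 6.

step 1: x_pred=2.8467  r=-0.5667  x^+=2.6625  v^+=0.6570  a^+=-0.4161
step 2: x_pred=3.1273  r=-4.3873  x^+=1.7014  v^+=-0.3295  a^+=-1.0829
step 3: x_pred=0.7290  r=-3.9690  x^+=-0.5610  v^+=-1.9778  a^+=-1.6861
step 4: x_pred=-3.6424  r=0.8024  x^+=-3.3816  v^+=-3.6830  a^+=-1.5641
step 5: x_pred=-8.2178  r=6.8178  x^+=-6.0020  v^+=-4.5155  a^+=-0.5280
step 6: x_pred=-11.1358  r=11.1258  x^+=-7.5199  v^+=-3.7079  a^+=1.1629

a_post = 1.1629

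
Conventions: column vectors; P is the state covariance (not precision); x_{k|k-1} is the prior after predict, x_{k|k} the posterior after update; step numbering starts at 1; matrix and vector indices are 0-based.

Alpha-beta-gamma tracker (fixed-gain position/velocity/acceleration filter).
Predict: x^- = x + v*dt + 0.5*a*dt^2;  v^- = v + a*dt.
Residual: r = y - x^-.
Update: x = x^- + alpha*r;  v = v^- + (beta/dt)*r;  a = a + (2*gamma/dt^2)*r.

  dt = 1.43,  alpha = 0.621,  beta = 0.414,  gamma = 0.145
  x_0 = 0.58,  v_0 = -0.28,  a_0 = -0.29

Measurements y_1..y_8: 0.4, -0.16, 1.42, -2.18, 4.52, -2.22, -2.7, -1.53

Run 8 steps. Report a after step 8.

a_post = -0.4290

step 1: x_pred=-0.1169  r=0.5169  x^+=0.2041  v^+=-0.5450  a^+=-0.2167
step 2: x_pred=-0.7969  r=0.6369  x^+=-0.4014  v^+=-0.6705  a^+=-0.1264
step 3: x_pred=-1.4895  r=2.9095  x^+=0.3173  v^+=-0.0089  a^+=0.2862
step 4: x_pred=0.5972  r=-2.7772  x^+=-1.1274  v^+=-0.4036  a^+=-0.1076
step 5: x_pred=-1.8147  r=6.3347  x^+=2.1192  v^+=1.2764  a^+=0.7907
step 6: x_pred=4.7529  r=-6.9729  x^+=0.4227  v^+=0.3884  a^+=-0.1981
step 7: x_pred=0.7756  r=-3.4756  x^+=-1.3827  v^+=-0.9011  a^+=-0.6910
step 8: x_pred=-3.3779  r=1.8479  x^+=-2.2303  v^+=-1.3543  a^+=-0.4290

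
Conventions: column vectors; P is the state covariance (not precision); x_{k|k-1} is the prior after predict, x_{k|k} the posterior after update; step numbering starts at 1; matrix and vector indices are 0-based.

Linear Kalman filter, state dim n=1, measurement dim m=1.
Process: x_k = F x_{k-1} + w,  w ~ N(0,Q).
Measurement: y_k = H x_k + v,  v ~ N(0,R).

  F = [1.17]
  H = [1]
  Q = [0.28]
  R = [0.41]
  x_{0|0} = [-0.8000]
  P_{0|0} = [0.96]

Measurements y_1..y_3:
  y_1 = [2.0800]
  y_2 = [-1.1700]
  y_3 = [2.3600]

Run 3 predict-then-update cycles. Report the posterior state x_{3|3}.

x_post = [1.3778]

step 1: x^-=[-0.9360]  P^-=[1.5941]  S=[2.0041]  K=[0.7954]  nu=[3.0160]  x^+=[1.4630]  P^+=[0.3261]
step 2: x^-=[1.7117]  P^-=[0.7264]  S=[1.1364]  K=[0.6392]  nu=[-2.8817]  x^+=[-0.1303]  P^+=[0.2621]
step 3: x^-=[-0.1525]  P^-=[0.6388]  S=[1.0488]  K=[0.6091]  nu=[2.5125]  x^+=[1.3778]  P^+=[0.2497]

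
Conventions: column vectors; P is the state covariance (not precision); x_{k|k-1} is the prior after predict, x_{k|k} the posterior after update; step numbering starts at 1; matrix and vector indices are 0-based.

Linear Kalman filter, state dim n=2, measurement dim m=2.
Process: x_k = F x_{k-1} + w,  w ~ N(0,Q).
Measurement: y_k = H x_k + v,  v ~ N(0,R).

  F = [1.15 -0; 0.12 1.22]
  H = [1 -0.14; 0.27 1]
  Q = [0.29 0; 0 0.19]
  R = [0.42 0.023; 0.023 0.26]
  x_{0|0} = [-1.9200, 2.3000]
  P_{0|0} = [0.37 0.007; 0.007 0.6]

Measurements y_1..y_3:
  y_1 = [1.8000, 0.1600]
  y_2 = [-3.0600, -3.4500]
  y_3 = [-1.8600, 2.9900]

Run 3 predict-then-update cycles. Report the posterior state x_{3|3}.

step 1: x^-=[-2.2080, 2.5756]  P^-=[0.7793 0.0609; 0.0609 1.0904]  S=[1.2037 0.1393; 0.1393 1.4401]  K=[0.6256 0.1279; -0.1671 0.7848]  nu=[4.3686, -1.8194]  x^+=[0.2923, 0.4178]  P^+=[0.2624 -0.0232; -0.0232 0.2065]
step 2: x^-=[0.3361, 0.5448]  P^-=[0.6371 0.0036; 0.0036 0.4943]  S=[1.0657 0.1293; 0.1293 0.8027]  K=[0.5821 0.1250; -0.1391 0.6394]  nu=[-3.3199, -4.0855]  x^+=[-2.1073, -1.6058]  P^+=[0.2445 -0.0201; -0.0201 0.1685]
step 3: x^-=[-2.4234, -2.2119]  P^-=[0.6134 0.0055; 0.0055 0.4384]  S=[1.0405 0.1325; 0.1325 0.7461]  K=[0.5726 0.1277; -0.1318 0.6130]  nu=[0.2537, 5.8562]  x^+=[-1.5306, 1.3445]  P^+=[0.2408 -0.0187; -0.0187 0.1614]

x_post = [-1.5306, 1.3445]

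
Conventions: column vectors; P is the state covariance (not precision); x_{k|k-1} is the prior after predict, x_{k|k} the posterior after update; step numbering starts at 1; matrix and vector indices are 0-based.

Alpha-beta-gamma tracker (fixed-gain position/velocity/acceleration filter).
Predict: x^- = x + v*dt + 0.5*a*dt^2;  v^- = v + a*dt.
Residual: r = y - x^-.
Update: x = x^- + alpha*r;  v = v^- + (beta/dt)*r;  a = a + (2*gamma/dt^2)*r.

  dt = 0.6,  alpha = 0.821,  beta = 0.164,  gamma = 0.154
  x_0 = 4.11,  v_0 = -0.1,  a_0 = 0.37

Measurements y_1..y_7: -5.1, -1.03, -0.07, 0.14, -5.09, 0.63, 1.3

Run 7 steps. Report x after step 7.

step 1: x_pred=4.1166  r=-9.2166  x^+=-3.4502  v^+=-2.3972  a^+=-7.5153
step 2: x_pred=-6.2413  r=5.2113  x^+=-1.9628  v^+=-5.4820  a^+=-3.0568
step 3: x_pred=-5.8022  r=5.7322  x^+=-1.0961  v^+=-5.7492  a^+=1.8475
step 4: x_pred=-4.2130  r=4.3530  x^+=-0.6392  v^+=-3.4509  a^+=5.5718
step 5: x_pred=-1.7068  r=-3.3832  x^+=-4.4844  v^+=-1.0326  a^+=2.6773
step 6: x_pred=-4.6220  r=5.2520  x^+=-0.3101  v^+=2.0093  a^+=7.1707
step 7: x_pred=2.1862  r=-0.8862  x^+=1.4586  v^+=6.0695  a^+=6.4125

x_post = 1.4586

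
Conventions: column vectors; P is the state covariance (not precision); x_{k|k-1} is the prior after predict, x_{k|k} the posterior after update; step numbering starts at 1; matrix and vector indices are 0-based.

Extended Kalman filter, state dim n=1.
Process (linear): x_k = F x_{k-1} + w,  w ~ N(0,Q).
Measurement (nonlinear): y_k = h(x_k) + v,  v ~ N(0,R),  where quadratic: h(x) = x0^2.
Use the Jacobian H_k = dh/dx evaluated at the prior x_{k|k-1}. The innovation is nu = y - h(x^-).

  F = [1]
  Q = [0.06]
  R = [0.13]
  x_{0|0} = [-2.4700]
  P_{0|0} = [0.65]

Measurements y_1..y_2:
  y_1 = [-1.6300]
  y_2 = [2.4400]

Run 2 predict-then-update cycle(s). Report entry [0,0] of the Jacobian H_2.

H_jac[0,0] = -1.8334

step 1: x^-=[-2.4700]  P^-=[0.7100]  H_jac=[-4.9400]  S=[17.4566]  K=[-0.2009]  nu=[-7.7309]  x^+=[-0.9167]  P^+=[0.0053]
step 2: x^-=[-0.9167]  P^-=[0.0653]  H_jac=[-1.8334]  S=[0.3495]  K=[-0.3425]  nu=[1.5997]  x^+=[-1.4646]  P^+=[0.0243]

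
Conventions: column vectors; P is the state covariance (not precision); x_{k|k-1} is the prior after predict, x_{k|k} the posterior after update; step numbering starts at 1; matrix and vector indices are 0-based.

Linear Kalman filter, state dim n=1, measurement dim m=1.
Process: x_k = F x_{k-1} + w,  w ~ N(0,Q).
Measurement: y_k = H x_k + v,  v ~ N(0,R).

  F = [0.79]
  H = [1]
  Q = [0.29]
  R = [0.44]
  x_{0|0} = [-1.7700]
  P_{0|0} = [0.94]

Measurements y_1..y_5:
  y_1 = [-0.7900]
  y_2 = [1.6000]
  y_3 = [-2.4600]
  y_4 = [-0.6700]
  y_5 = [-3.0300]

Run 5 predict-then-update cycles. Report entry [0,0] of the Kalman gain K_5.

step 1: x^-=[-1.3983]  P^-=[0.8767]  S=[1.3167]  K=[0.6658]  nu=[0.6083]  x^+=[-0.9933]  P^+=[0.2930]
step 2: x^-=[-0.7847]  P^-=[0.4728]  S=[0.9128]  K=[0.5180]  nu=[2.3847]  x^+=[0.4505]  P^+=[0.2279]
step 3: x^-=[0.3559]  P^-=[0.4322]  S=[0.8722]  K=[0.4956]  nu=[-2.8159]  x^+=[-1.0395]  P^+=[0.2180]
step 4: x^-=[-0.8212]  P^-=[0.4261]  S=[0.8661]  K=[0.4920]  nu=[0.1512]  x^+=[-0.7468]  P^+=[0.2165]
step 5: x^-=[-0.5900]  P^-=[0.4251]  S=[0.8651]  K=[0.4914]  nu=[-2.4400]  x^+=[-1.7890]  P^+=[0.2162]

K[0,0] = 0.4914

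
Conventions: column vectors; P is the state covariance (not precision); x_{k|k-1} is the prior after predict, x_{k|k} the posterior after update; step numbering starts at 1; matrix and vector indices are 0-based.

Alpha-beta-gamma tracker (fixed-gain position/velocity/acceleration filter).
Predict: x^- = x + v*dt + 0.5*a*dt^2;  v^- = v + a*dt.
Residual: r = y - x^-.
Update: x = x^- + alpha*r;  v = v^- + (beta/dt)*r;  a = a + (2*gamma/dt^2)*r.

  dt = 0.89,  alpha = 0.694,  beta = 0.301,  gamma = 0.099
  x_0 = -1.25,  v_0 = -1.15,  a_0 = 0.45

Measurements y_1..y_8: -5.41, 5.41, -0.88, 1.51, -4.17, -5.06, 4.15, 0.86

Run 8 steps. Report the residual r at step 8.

resid = 0.1999

step 1: x_pred=-2.0953  r=-3.3147  x^+=-4.3957  v^+=-1.8705  a^+=-0.3786
step 2: x_pred=-6.2104  r=11.6204  x^+=1.8542  v^+=1.7226  a^+=2.5262
step 3: x_pred=4.3877  r=-5.2677  x^+=0.7319  v^+=2.1893  a^+=1.2094
step 4: x_pred=3.1594  r=-1.6494  x^+=2.0147  v^+=2.7078  a^+=0.7971
step 5: x_pred=4.7404  r=-8.9104  x^+=-1.4434  v^+=0.4037  a^+=-1.4302
step 6: x_pred=-1.6505  r=-3.4095  x^+=-4.0167  v^+=-2.0222  a^+=-2.2825
step 7: x_pred=-6.7205  r=10.8705  x^+=0.8236  v^+=-0.3772  a^+=0.4348
step 8: x_pred=0.6601  r=0.1999  x^+=0.7988  v^+=0.0774  a^+=0.4848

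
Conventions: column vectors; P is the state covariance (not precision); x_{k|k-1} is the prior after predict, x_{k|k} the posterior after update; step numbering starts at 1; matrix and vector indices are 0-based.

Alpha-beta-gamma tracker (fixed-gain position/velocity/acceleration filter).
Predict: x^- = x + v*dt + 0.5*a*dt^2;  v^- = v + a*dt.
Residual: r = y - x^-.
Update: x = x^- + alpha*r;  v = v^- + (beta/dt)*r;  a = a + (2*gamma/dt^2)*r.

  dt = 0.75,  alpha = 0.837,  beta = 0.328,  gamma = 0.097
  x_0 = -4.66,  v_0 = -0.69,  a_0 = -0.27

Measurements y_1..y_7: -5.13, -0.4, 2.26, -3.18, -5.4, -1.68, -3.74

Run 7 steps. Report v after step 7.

v_post = -1.4425

step 1: x_pred=-5.2534  r=0.1234  x^+=-5.1501  v^+=-0.8385  a^+=-0.2274
step 2: x_pred=-5.8430  r=5.4430  x^+=-1.2872  v^+=1.3713  a^+=1.6498
step 3: x_pred=0.2053  r=2.0547  x^+=1.9251  v^+=3.5072  a^+=2.3584
step 4: x_pred=5.2188  r=-8.3988  x^+=-1.8110  v^+=1.6030  a^+=-0.5382
step 5: x_pred=-0.7601  r=-4.6399  x^+=-4.6437  v^+=-0.8298  a^+=-2.1385
step 6: x_pred=-5.8675  r=4.1875  x^+=-2.3626  v^+=-0.6023  a^+=-0.6942
step 7: x_pred=-3.0096  r=-0.7304  x^+=-3.6209  v^+=-1.4425  a^+=-0.9461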